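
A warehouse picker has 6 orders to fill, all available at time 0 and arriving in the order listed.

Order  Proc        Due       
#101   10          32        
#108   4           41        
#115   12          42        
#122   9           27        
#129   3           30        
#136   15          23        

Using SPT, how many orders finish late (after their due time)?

SPT (increasing processing time): #129 #108 #122 #101 #115 #136.
#129: 0→3, due 30, tardiness 0
#108: 3→7, due 41, tardiness 0
#122: 7→16, due 27, tardiness 0
#101: 16→26, due 32, tardiness 0
#115: 26→38, due 42, tardiness 0
#136: 38→53, due 23, tardiness 30
Late orders: 1.

1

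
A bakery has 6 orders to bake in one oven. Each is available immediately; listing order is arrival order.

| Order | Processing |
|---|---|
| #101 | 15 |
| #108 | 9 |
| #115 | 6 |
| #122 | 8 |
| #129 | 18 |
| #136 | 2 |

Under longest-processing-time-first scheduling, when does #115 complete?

LPT (decreasing processing time): #129 #101 #108 #122 #115 #136.
#129: 0→18
#101: 18→33
#108: 33→42
#122: 42→50
#115: 50→56

56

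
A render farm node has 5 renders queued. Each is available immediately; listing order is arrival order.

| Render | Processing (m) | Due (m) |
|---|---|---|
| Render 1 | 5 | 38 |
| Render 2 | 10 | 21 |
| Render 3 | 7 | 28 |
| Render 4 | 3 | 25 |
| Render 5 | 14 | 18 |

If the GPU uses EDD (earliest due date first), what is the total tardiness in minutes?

12

EDD (increasing due date): Render 5 Render 2 Render 4 Render 3 Render 1.
Render 5: 0→14, due 18, tardiness 0
Render 2: 14→24, due 21, tardiness 3
Render 4: 24→27, due 25, tardiness 2
Render 3: 27→34, due 28, tardiness 6
Render 1: 34→39, due 38, tardiness 1
Sum = 0+3+2+6+1 = 12.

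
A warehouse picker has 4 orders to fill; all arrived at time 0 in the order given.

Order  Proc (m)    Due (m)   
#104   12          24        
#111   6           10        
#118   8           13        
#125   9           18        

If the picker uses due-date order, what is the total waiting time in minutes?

43

EDD (increasing due date): #111 #118 #125 #104.
#111: waits 0, runs 0→6
#118: waits 6, runs 6→14
#125: waits 14, runs 14→23
#104: waits 23, runs 23→35
Sum = 0+6+14+23 = 43.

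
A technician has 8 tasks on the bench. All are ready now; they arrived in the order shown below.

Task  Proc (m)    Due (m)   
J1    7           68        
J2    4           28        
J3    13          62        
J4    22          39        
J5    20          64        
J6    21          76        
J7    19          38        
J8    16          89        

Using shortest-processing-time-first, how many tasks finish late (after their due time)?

4

SPT (increasing processing time): J2 J1 J3 J8 J7 J5 J6 J4.
J2: 0→4, due 28, tardiness 0
J1: 4→11, due 68, tardiness 0
J3: 11→24, due 62, tardiness 0
J8: 24→40, due 89, tardiness 0
J7: 40→59, due 38, tardiness 21
J5: 59→79, due 64, tardiness 15
J6: 79→100, due 76, tardiness 24
J4: 100→122, due 39, tardiness 83
Late tasks: 4.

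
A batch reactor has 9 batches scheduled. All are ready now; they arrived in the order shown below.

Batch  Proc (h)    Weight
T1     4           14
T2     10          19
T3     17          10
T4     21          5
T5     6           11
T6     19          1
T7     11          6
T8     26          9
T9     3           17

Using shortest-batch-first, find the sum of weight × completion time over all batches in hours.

SPT (increasing processing time): T9 T1 T5 T2 T7 T3 T6 T4 T8.
T9: finishes 3, weight 17, w·C = 51
T1: finishes 7, weight 14, w·C = 98
T5: finishes 13, weight 11, w·C = 143
T2: finishes 23, weight 19, w·C = 437
T7: finishes 34, weight 6, w·C = 204
T3: finishes 51, weight 10, w·C = 510
T6: finishes 70, weight 1, w·C = 70
T4: finishes 91, weight 5, w·C = 455
T8: finishes 117, weight 9, w·C = 1053
Sum = 51+98+143+437+204+510+70+455+1053 = 3021.

3021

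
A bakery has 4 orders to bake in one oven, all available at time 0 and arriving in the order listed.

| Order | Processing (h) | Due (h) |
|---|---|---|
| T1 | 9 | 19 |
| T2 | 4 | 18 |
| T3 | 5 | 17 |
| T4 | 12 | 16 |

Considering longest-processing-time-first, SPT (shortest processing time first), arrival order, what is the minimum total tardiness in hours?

14

LPT (decreasing processing time): T4 T1 T3 T2.
T4: 0→12, due 16, tardiness 0
T1: 12→21, due 19, tardiness 2
T3: 21→26, due 17, tardiness 9
T2: 26→30, due 18, tardiness 12
Sum = 0+2+9+12 = 23.
SPT (increasing processing time): T2 T3 T1 T4.
T2: 0→4, due 18, tardiness 0
T3: 4→9, due 17, tardiness 0
T1: 9→18, due 19, tardiness 0
T4: 18→30, due 16, tardiness 14
Sum = 0+0+0+14 = 14.
FIFO (arrival order): T1 T2 T3 T4.
T1: 0→9, due 19, tardiness 0
T2: 9→13, due 18, tardiness 0
T3: 13→18, due 17, tardiness 1
T4: 18→30, due 16, tardiness 14
Sum = 0+0+1+14 = 15.
LPT 23, SPT 14, FIFO 15 → minimum 14.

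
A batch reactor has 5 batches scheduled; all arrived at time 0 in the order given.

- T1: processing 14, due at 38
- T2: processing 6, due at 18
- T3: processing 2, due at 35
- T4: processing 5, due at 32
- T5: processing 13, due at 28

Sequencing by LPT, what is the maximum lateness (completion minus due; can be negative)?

LPT (decreasing processing time): T1 T5 T2 T4 T3.
T1: 0→14, due 38, lateness -24
T5: 14→27, due 28, lateness -1
T2: 27→33, due 18, lateness 15
T4: 33→38, due 32, lateness 6
T3: 38→40, due 35, lateness 5
Maximum = 15.

15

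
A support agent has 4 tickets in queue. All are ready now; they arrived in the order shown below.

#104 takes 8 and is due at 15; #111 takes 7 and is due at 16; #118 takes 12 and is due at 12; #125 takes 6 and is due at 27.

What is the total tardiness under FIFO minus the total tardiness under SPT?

-6

FIFO (arrival order): #104 #111 #118 #125.
#104: 0→8, due 15, tardiness 0
#111: 8→15, due 16, tardiness 0
#118: 15→27, due 12, tardiness 15
#125: 27→33, due 27, tardiness 6
Sum = 0+0+15+6 = 21.
SPT (increasing processing time): #125 #111 #104 #118.
#125: 0→6, due 27, tardiness 0
#111: 6→13, due 16, tardiness 0
#104: 13→21, due 15, tardiness 6
#118: 21→33, due 12, tardiness 21
Sum = 0+0+6+21 = 27.
Difference = 21 − 27 = -6.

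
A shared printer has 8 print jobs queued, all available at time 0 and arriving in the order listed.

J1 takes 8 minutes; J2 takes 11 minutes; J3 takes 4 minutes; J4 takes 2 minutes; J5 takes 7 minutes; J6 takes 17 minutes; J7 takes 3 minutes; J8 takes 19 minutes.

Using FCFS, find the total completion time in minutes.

FIFO (arrival order): J1 J2 J3 J4 J5 J6 J7 J8.
J1: 0→8
J2: 8→19
J3: 19→23
J4: 23→25
J5: 25→32
J6: 32→49
J7: 49→52
J8: 52→71
Sum = 8+19+23+25+32+49+52+71 = 279.

279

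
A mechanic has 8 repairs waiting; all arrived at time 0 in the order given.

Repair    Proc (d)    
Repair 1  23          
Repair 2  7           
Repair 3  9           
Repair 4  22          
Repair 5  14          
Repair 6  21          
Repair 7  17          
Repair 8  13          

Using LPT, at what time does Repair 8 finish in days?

110

LPT (decreasing processing time): Repair 1 Repair 4 Repair 6 Repair 7 Repair 5 Repair 8 Repair 3 Repair 2.
Repair 1: 0→23
Repair 4: 23→45
Repair 6: 45→66
Repair 7: 66→83
Repair 5: 83→97
Repair 8: 97→110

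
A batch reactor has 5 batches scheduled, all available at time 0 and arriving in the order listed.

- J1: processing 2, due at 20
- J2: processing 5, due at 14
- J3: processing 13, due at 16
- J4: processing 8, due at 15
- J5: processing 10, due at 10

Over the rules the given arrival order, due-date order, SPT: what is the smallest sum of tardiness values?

37

FIFO (arrival order): J1 J2 J3 J4 J5.
J1: 0→2, due 20, tardiness 0
J2: 2→7, due 14, tardiness 0
J3: 7→20, due 16, tardiness 4
J4: 20→28, due 15, tardiness 13
J5: 28→38, due 10, tardiness 28
Sum = 0+0+4+13+28 = 45.
EDD (increasing due date): J5 J2 J4 J3 J1.
J5: 0→10, due 10, tardiness 0
J2: 10→15, due 14, tardiness 1
J4: 15→23, due 15, tardiness 8
J3: 23→36, due 16, tardiness 20
J1: 36→38, due 20, tardiness 18
Sum = 0+1+8+20+18 = 47.
SPT (increasing processing time): J1 J2 J4 J5 J3.
J1: 0→2, due 20, tardiness 0
J2: 2→7, due 14, tardiness 0
J4: 7→15, due 15, tardiness 0
J5: 15→25, due 10, tardiness 15
J3: 25→38, due 16, tardiness 22
Sum = 0+0+0+15+22 = 37.
FIFO 45, EDD 47, SPT 37 → minimum 37.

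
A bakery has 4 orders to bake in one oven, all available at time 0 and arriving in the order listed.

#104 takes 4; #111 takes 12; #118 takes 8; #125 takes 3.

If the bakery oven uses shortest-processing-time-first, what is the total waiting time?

SPT (increasing processing time): #125 #104 #118 #111.
#125: waits 0, runs 0→3
#104: waits 3, runs 3→7
#118: waits 7, runs 7→15
#111: waits 15, runs 15→27
Sum = 0+3+7+15 = 25.

25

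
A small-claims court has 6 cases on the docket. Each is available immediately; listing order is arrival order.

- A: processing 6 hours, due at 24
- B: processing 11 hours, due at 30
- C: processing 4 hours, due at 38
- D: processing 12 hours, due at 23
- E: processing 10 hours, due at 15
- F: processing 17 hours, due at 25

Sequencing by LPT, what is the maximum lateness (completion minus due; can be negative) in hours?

35

LPT (decreasing processing time): F D B E A C.
F: 0→17, due 25, lateness -8
D: 17→29, due 23, lateness 6
B: 29→40, due 30, lateness 10
E: 40→50, due 15, lateness 35
A: 50→56, due 24, lateness 32
C: 56→60, due 38, lateness 22
Maximum = 35.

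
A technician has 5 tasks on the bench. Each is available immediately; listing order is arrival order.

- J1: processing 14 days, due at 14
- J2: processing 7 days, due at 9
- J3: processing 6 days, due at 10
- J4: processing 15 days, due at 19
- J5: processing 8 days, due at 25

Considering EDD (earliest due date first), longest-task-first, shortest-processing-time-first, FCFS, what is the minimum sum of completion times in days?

EDD (increasing due date): J2 J3 J1 J4 J5.
J2: 0→7
J3: 7→13
J1: 13→27
J4: 27→42
J5: 42→50
Sum = 7+13+27+42+50 = 139.
LPT (decreasing processing time): J4 J1 J5 J2 J3.
J4: 0→15
J1: 15→29
J5: 29→37
J2: 37→44
J3: 44→50
Sum = 15+29+37+44+50 = 175.
SPT (increasing processing time): J3 J2 J5 J1 J4.
J3: 0→6
J2: 6→13
J5: 13→21
J1: 21→35
J4: 35→50
Sum = 6+13+21+35+50 = 125.
FIFO (arrival order): J1 J2 J3 J4 J5.
J1: 0→14
J2: 14→21
J3: 21→27
J4: 27→42
J5: 42→50
Sum = 14+21+27+42+50 = 154.
EDD 139, LPT 175, SPT 125, FIFO 154 → minimum 125.

125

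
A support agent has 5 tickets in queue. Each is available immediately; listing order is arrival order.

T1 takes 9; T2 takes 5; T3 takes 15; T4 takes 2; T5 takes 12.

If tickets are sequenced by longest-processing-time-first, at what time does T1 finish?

36

LPT (decreasing processing time): T3 T5 T1 T2 T4.
T3: 0→15
T5: 15→27
T1: 27→36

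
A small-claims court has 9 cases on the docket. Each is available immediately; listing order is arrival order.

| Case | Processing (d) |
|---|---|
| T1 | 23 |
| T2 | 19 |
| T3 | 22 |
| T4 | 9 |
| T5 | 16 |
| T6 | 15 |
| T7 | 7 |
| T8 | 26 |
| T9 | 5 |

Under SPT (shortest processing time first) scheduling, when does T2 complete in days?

SPT (increasing processing time): T9 T7 T4 T6 T5 T2 T3 T1 T8.
T9: 0→5
T7: 5→12
T4: 12→21
T6: 21→36
T5: 36→52
T2: 52→71

71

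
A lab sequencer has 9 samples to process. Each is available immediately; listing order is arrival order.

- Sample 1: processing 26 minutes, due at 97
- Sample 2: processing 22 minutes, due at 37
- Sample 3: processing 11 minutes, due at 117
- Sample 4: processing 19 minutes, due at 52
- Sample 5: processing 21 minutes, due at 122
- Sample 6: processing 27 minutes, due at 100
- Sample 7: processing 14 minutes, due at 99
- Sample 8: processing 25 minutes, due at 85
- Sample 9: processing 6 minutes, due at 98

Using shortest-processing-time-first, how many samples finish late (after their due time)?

SPT (increasing processing time): Sample 9 Sample 3 Sample 7 Sample 4 Sample 5 Sample 2 Sample 8 Sample 1 Sample 6.
Sample 9: 0→6, due 98, tardiness 0
Sample 3: 6→17, due 117, tardiness 0
Sample 7: 17→31, due 99, tardiness 0
Sample 4: 31→50, due 52, tardiness 0
Sample 5: 50→71, due 122, tardiness 0
Sample 2: 71→93, due 37, tardiness 56
Sample 8: 93→118, due 85, tardiness 33
Sample 1: 118→144, due 97, tardiness 47
Sample 6: 144→171, due 100, tardiness 71
Late samples: 4.

4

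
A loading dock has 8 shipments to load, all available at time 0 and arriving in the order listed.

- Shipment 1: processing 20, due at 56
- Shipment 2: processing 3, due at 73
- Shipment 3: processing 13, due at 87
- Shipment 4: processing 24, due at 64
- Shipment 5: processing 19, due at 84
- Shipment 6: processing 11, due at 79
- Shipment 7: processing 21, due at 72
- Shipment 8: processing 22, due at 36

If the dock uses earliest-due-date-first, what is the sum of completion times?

661

EDD (increasing due date): Shipment 8 Shipment 1 Shipment 4 Shipment 7 Shipment 2 Shipment 6 Shipment 5 Shipment 3.
Shipment 8: 0→22
Shipment 1: 22→42
Shipment 4: 42→66
Shipment 7: 66→87
Shipment 2: 87→90
Shipment 6: 90→101
Shipment 5: 101→120
Shipment 3: 120→133
Sum = 22+42+66+87+90+101+120+133 = 661.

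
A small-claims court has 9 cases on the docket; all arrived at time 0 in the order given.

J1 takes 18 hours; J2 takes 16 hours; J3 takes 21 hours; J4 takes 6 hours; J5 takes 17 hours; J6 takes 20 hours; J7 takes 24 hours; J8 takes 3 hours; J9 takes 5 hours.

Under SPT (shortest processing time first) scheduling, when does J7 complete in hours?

130

SPT (increasing processing time): J8 J9 J4 J2 J5 J1 J6 J3 J7.
J8: 0→3
J9: 3→8
J4: 8→14
J2: 14→30
J5: 30→47
J1: 47→65
J6: 65→85
J3: 85→106
J7: 106→130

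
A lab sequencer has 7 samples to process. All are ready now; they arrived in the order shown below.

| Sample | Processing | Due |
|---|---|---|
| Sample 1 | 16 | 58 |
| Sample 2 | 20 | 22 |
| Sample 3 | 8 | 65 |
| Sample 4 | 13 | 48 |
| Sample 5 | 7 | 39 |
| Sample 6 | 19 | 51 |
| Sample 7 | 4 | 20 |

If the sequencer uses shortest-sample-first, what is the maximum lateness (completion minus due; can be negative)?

SPT (increasing processing time): Sample 7 Sample 5 Sample 3 Sample 4 Sample 1 Sample 6 Sample 2.
Sample 7: 0→4, due 20, lateness -16
Sample 5: 4→11, due 39, lateness -28
Sample 3: 11→19, due 65, lateness -46
Sample 4: 19→32, due 48, lateness -16
Sample 1: 32→48, due 58, lateness -10
Sample 6: 48→67, due 51, lateness 16
Sample 2: 67→87, due 22, lateness 65
Maximum = 65.

65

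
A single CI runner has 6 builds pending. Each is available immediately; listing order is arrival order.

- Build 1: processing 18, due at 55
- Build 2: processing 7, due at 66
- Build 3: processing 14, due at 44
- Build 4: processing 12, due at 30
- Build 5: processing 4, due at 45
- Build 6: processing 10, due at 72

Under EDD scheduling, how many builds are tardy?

EDD (increasing due date): Build 4 Build 3 Build 5 Build 1 Build 2 Build 6.
Build 4: 0→12, due 30, tardiness 0
Build 3: 12→26, due 44, tardiness 0
Build 5: 26→30, due 45, tardiness 0
Build 1: 30→48, due 55, tardiness 0
Build 2: 48→55, due 66, tardiness 0
Build 6: 55→65, due 72, tardiness 0
Late builds: 0.

0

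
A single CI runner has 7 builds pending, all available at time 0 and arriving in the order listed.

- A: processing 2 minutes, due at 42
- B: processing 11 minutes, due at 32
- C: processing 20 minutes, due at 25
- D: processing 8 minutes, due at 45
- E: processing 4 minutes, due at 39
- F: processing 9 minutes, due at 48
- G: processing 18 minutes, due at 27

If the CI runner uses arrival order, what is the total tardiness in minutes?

FIFO (arrival order): A B C D E F G.
A: 0→2, due 42, tardiness 0
B: 2→13, due 32, tardiness 0
C: 13→33, due 25, tardiness 8
D: 33→41, due 45, tardiness 0
E: 41→45, due 39, tardiness 6
F: 45→54, due 48, tardiness 6
G: 54→72, due 27, tardiness 45
Sum = 0+0+8+0+6+6+45 = 65.

65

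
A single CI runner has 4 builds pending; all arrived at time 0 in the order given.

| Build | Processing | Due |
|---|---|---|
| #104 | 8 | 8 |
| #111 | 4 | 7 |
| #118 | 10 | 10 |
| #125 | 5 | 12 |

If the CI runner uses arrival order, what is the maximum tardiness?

15

FIFO (arrival order): #104 #111 #118 #125.
#104: 0→8, due 8, tardiness 0
#111: 8→12, due 7, tardiness 5
#118: 12→22, due 10, tardiness 12
#125: 22→27, due 12, tardiness 15
Maximum = 15.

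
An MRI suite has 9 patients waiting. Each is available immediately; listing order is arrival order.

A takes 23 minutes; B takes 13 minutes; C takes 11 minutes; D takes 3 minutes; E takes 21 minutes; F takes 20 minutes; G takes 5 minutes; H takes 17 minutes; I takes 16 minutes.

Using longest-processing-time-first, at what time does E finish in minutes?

LPT (decreasing processing time): A E F H I B C G D.
A: 0→23
E: 23→44

44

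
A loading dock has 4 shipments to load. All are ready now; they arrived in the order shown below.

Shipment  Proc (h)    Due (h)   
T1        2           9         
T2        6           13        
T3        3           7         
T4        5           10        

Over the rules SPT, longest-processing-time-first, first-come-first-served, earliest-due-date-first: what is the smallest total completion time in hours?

33

SPT (increasing processing time): T1 T3 T4 T2.
T1: 0→2
T3: 2→5
T4: 5→10
T2: 10→16
Sum = 2+5+10+16 = 33.
LPT (decreasing processing time): T2 T4 T3 T1.
T2: 0→6
T4: 6→11
T3: 11→14
T1: 14→16
Sum = 6+11+14+16 = 47.
FIFO (arrival order): T1 T2 T3 T4.
T1: 0→2
T2: 2→8
T3: 8→11
T4: 11→16
Sum = 2+8+11+16 = 37.
EDD (increasing due date): T3 T1 T4 T2.
T3: 0→3
T1: 3→5
T4: 5→10
T2: 10→16
Sum = 3+5+10+16 = 34.
SPT 33, LPT 47, FIFO 37, EDD 34 → minimum 33.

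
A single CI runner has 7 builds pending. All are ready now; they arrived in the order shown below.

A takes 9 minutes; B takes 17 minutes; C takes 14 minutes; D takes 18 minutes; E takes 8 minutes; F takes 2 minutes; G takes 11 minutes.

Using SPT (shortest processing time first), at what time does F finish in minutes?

2

SPT (increasing processing time): F E A G C B D.
F: 0→2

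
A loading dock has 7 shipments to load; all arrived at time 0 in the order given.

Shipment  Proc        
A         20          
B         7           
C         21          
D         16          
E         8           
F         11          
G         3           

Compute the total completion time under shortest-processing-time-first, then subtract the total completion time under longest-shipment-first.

-176

SPT (increasing processing time): G B E F D A C.
G: 0→3
B: 3→10
E: 10→18
F: 18→29
D: 29→45
A: 45→65
C: 65→86
Sum = 3+10+18+29+45+65+86 = 256.
LPT (decreasing processing time): C A D F E B G.
C: 0→21
A: 21→41
D: 41→57
F: 57→68
E: 68→76
B: 76→83
G: 83→86
Sum = 21+41+57+68+76+83+86 = 432.
Difference = 256 − 432 = -176.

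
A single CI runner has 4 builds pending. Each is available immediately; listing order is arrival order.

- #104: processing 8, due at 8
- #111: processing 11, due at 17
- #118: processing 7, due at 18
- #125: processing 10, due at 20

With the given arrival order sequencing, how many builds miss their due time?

FIFO (arrival order): #104 #111 #118 #125.
#104: 0→8, due 8, tardiness 0
#111: 8→19, due 17, tardiness 2
#118: 19→26, due 18, tardiness 8
#125: 26→36, due 20, tardiness 16
Late builds: 3.

3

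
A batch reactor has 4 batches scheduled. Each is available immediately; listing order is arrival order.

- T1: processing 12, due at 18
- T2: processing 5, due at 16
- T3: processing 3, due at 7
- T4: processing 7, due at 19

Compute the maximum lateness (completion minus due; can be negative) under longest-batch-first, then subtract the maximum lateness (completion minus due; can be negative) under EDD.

12

LPT (decreasing processing time): T1 T4 T2 T3.
T1: 0→12, due 18, lateness -6
T4: 12→19, due 19, lateness 0
T2: 19→24, due 16, lateness 8
T3: 24→27, due 7, lateness 20
Maximum = 20.
EDD (increasing due date): T3 T2 T1 T4.
T3: 0→3, due 7, lateness -4
T2: 3→8, due 16, lateness -8
T1: 8→20, due 18, lateness 2
T4: 20→27, due 19, lateness 8
Maximum = 8.
Difference = 20 − 8 = 12.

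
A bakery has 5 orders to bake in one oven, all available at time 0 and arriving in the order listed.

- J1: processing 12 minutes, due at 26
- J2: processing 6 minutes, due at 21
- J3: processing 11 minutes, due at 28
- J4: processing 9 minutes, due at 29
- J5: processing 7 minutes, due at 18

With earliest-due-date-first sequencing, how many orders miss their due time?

EDD (increasing due date): J5 J2 J1 J3 J4.
J5: 0→7, due 18, tardiness 0
J2: 7→13, due 21, tardiness 0
J1: 13→25, due 26, tardiness 0
J3: 25→36, due 28, tardiness 8
J4: 36→45, due 29, tardiness 16
Late orders: 2.

2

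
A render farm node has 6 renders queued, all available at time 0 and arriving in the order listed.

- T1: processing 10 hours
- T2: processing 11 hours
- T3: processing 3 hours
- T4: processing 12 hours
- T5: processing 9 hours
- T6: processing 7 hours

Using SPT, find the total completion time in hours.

153

SPT (increasing processing time): T3 T6 T5 T1 T2 T4.
T3: 0→3
T6: 3→10
T5: 10→19
T1: 19→29
T2: 29→40
T4: 40→52
Sum = 3+10+19+29+40+52 = 153.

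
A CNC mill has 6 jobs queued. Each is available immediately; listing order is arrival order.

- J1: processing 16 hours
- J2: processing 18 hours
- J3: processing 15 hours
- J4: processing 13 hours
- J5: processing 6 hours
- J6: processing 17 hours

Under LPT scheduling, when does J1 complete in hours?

51

LPT (decreasing processing time): J2 J6 J1 J3 J4 J5.
J2: 0→18
J6: 18→35
J1: 35→51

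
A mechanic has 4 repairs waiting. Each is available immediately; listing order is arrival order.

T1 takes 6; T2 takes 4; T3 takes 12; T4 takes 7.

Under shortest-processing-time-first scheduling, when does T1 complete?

10

SPT (increasing processing time): T2 T1 T4 T3.
T2: 0→4
T1: 4→10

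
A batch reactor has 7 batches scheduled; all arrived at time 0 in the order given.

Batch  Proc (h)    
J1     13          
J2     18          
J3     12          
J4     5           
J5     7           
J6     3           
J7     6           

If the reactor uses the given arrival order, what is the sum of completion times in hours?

FIFO (arrival order): J1 J2 J3 J4 J5 J6 J7.
J1: 0→13
J2: 13→31
J3: 31→43
J4: 43→48
J5: 48→55
J6: 55→58
J7: 58→64
Sum = 13+31+43+48+55+58+64 = 312.

312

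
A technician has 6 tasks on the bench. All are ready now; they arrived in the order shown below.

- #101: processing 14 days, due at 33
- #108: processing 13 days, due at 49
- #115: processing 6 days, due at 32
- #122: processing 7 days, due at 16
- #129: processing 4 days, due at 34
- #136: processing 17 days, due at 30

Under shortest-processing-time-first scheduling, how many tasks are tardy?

3

SPT (increasing processing time): #129 #115 #122 #108 #101 #136.
#129: 0→4, due 34, tardiness 0
#115: 4→10, due 32, tardiness 0
#122: 10→17, due 16, tardiness 1
#108: 17→30, due 49, tardiness 0
#101: 30→44, due 33, tardiness 11
#136: 44→61, due 30, tardiness 31
Late tasks: 3.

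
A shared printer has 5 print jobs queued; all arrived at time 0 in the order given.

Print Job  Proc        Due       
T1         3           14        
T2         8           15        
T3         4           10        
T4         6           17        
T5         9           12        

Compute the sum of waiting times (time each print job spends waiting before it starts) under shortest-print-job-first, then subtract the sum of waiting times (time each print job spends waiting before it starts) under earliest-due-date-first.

SPT (increasing processing time): T1 T3 T4 T2 T5.
T1: waits 0, runs 0→3
T3: waits 3, runs 3→7
T4: waits 7, runs 7→13
T2: waits 13, runs 13→21
T5: waits 21, runs 21→30
Sum = 0+3+7+13+21 = 44.
EDD (increasing due date): T3 T5 T1 T2 T4.
T3: waits 0, runs 0→4
T5: waits 4, runs 4→13
T1: waits 13, runs 13→16
T2: waits 16, runs 16→24
T4: waits 24, runs 24→30
Sum = 0+4+13+16+24 = 57.
Difference = 44 − 57 = -13.

-13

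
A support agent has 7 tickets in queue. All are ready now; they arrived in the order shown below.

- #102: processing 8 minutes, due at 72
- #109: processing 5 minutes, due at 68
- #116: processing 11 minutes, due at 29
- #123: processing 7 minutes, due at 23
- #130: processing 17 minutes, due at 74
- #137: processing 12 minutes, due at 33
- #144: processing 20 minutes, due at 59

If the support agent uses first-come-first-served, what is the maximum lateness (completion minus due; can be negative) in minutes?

27

FIFO (arrival order): #102 #109 #116 #123 #130 #137 #144.
#102: 0→8, due 72, lateness -64
#109: 8→13, due 68, lateness -55
#116: 13→24, due 29, lateness -5
#123: 24→31, due 23, lateness 8
#130: 31→48, due 74, lateness -26
#137: 48→60, due 33, lateness 27
#144: 60→80, due 59, lateness 21
Maximum = 27.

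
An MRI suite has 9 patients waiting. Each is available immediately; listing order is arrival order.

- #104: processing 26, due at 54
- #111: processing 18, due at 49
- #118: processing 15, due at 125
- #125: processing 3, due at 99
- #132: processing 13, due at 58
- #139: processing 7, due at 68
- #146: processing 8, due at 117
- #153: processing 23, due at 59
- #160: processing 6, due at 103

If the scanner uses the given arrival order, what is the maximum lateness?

FIFO (arrival order): #104 #111 #118 #125 #132 #139 #146 #153 #160.
#104: 0→26, due 54, lateness -28
#111: 26→44, due 49, lateness -5
#118: 44→59, due 125, lateness -66
#125: 59→62, due 99, lateness -37
#132: 62→75, due 58, lateness 17
#139: 75→82, due 68, lateness 14
#146: 82→90, due 117, lateness -27
#153: 90→113, due 59, lateness 54
#160: 113→119, due 103, lateness 16
Maximum = 54.

54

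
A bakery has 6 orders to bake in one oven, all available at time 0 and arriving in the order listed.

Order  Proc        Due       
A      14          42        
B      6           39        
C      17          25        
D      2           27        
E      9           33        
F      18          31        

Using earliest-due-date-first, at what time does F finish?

EDD (increasing due date): C D F E B A.
C: 0→17
D: 17→19
F: 19→37

37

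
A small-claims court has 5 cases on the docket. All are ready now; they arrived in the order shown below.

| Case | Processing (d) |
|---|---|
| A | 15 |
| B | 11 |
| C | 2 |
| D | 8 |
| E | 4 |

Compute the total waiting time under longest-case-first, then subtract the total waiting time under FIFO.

LPT (decreasing processing time): A B D E C.
A: waits 0, runs 0→15
B: waits 15, runs 15→26
D: waits 26, runs 26→34
E: waits 34, runs 34→38
C: waits 38, runs 38→40
Sum = 0+15+26+34+38 = 113.
FIFO (arrival order): A B C D E.
A: waits 0, runs 0→15
B: waits 15, runs 15→26
C: waits 26, runs 26→28
D: waits 28, runs 28→36
E: waits 36, runs 36→40
Sum = 0+15+26+28+36 = 105.
Difference = 113 − 105 = 8.

8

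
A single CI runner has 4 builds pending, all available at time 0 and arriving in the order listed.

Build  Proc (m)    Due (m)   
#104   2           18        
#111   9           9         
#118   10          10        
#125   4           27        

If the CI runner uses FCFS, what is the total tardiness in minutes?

13

FIFO (arrival order): #104 #111 #118 #125.
#104: 0→2, due 18, tardiness 0
#111: 2→11, due 9, tardiness 2
#118: 11→21, due 10, tardiness 11
#125: 21→25, due 27, tardiness 0
Sum = 0+2+11+0 = 13.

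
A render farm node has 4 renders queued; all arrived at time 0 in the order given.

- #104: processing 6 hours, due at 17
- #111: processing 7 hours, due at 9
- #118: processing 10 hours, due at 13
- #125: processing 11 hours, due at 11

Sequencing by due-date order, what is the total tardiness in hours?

39

EDD (increasing due date): #111 #125 #118 #104.
#111: 0→7, due 9, tardiness 0
#125: 7→18, due 11, tardiness 7
#118: 18→28, due 13, tardiness 15
#104: 28→34, due 17, tardiness 17
Sum = 0+7+15+17 = 39.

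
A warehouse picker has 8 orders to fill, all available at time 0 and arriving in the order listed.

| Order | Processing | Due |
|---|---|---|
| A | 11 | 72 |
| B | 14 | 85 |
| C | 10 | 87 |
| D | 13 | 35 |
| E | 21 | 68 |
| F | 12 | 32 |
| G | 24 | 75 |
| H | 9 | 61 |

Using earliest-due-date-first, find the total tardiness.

EDD (increasing due date): F D H E A G B C.
F: 0→12, due 32, tardiness 0
D: 12→25, due 35, tardiness 0
H: 25→34, due 61, tardiness 0
E: 34→55, due 68, tardiness 0
A: 55→66, due 72, tardiness 0
G: 66→90, due 75, tardiness 15
B: 90→104, due 85, tardiness 19
C: 104→114, due 87, tardiness 27
Sum = 0+0+0+0+0+15+19+27 = 61.

61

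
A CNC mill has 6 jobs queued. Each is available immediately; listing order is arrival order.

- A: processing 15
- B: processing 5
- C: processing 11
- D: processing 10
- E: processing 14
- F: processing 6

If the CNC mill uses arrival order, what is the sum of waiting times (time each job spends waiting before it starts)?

FIFO (arrival order): A B C D E F.
A: waits 0, runs 0→15
B: waits 15, runs 15→20
C: waits 20, runs 20→31
D: waits 31, runs 31→41
E: waits 41, runs 41→55
F: waits 55, runs 55→61
Sum = 0+15+20+31+41+55 = 162.

162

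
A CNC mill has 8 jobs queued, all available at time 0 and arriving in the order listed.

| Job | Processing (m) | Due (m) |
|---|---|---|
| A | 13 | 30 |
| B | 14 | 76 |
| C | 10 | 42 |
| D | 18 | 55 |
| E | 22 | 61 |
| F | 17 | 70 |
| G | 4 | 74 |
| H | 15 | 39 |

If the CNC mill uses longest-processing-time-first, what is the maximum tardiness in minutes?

LPT (decreasing processing time): E D F H B A C G.
E: 0→22, due 61, tardiness 0
D: 22→40, due 55, tardiness 0
F: 40→57, due 70, tardiness 0
H: 57→72, due 39, tardiness 33
B: 72→86, due 76, tardiness 10
A: 86→99, due 30, tardiness 69
C: 99→109, due 42, tardiness 67
G: 109→113, due 74, tardiness 39
Maximum = 69.

69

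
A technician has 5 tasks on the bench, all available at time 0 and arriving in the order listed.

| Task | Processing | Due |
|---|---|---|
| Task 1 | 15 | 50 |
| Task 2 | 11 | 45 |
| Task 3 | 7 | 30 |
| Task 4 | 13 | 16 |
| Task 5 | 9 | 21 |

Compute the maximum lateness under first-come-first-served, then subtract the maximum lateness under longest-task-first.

7

FIFO (arrival order): Task 1 Task 2 Task 3 Task 4 Task 5.
Task 1: 0→15, due 50, lateness -35
Task 2: 15→26, due 45, lateness -19
Task 3: 26→33, due 30, lateness 3
Task 4: 33→46, due 16, lateness 30
Task 5: 46→55, due 21, lateness 34
Maximum = 34.
LPT (decreasing processing time): Task 1 Task 4 Task 2 Task 5 Task 3.
Task 1: 0→15, due 50, lateness -35
Task 4: 15→28, due 16, lateness 12
Task 2: 28→39, due 45, lateness -6
Task 5: 39→48, due 21, lateness 27
Task 3: 48→55, due 30, lateness 25
Maximum = 27.
Difference = 34 − 27 = 7.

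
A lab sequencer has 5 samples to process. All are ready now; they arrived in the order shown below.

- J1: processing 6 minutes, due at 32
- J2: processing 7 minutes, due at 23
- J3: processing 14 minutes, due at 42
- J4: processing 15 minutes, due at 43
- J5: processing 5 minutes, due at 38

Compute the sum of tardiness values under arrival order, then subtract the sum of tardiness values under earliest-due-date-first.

FIFO (arrival order): J1 J2 J3 J4 J5.
J1: 0→6, due 32, tardiness 0
J2: 6→13, due 23, tardiness 0
J3: 13→27, due 42, tardiness 0
J4: 27→42, due 43, tardiness 0
J5: 42→47, due 38, tardiness 9
Sum = 0+0+0+0+9 = 9.
EDD (increasing due date): J2 J1 J5 J3 J4.
J2: 0→7, due 23, tardiness 0
J1: 7→13, due 32, tardiness 0
J5: 13→18, due 38, tardiness 0
J3: 18→32, due 42, tardiness 0
J4: 32→47, due 43, tardiness 4
Sum = 0+0+0+0+4 = 4.
Difference = 9 − 4 = 5.

5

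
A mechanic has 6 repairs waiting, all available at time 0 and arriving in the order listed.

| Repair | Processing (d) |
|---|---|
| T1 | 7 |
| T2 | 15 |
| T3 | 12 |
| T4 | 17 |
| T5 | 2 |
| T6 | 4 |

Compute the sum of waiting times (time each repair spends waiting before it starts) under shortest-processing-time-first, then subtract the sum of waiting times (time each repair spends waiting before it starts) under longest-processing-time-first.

-113

SPT (increasing processing time): T5 T6 T1 T3 T2 T4.
T5: waits 0, runs 0→2
T6: waits 2, runs 2→6
T1: waits 6, runs 6→13
T3: waits 13, runs 13→25
T2: waits 25, runs 25→40
T4: waits 40, runs 40→57
Sum = 0+2+6+13+25+40 = 86.
LPT (decreasing processing time): T4 T2 T3 T1 T6 T5.
T4: waits 0, runs 0→17
T2: waits 17, runs 17→32
T3: waits 32, runs 32→44
T1: waits 44, runs 44→51
T6: waits 51, runs 51→55
T5: waits 55, runs 55→57
Sum = 0+17+32+44+51+55 = 199.
Difference = 86 − 199 = -113.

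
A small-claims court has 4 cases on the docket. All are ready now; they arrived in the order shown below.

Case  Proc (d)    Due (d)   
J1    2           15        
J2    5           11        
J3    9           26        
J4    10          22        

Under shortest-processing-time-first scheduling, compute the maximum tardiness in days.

SPT (increasing processing time): J1 J2 J3 J4.
J1: 0→2, due 15, tardiness 0
J2: 2→7, due 11, tardiness 0
J3: 7→16, due 26, tardiness 0
J4: 16→26, due 22, tardiness 4
Maximum = 4.

4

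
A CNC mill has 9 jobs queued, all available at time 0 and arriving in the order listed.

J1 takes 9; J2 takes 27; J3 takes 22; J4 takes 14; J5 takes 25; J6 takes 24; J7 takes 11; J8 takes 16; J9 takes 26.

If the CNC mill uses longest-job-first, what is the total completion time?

1017

LPT (decreasing processing time): J2 J9 J5 J6 J3 J8 J4 J7 J1.
J2: 0→27
J9: 27→53
J5: 53→78
J6: 78→102
J3: 102→124
J8: 124→140
J4: 140→154
J7: 154→165
J1: 165→174
Sum = 27+53+78+102+124+140+154+165+174 = 1017.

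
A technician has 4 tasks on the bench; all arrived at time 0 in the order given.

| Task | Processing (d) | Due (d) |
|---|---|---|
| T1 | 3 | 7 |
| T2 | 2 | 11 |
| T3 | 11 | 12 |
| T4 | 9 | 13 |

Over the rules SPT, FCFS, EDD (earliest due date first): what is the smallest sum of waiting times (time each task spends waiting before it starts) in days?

SPT (increasing processing time): T2 T1 T4 T3.
T2: waits 0, runs 0→2
T1: waits 2, runs 2→5
T4: waits 5, runs 5→14
T3: waits 14, runs 14→25
Sum = 0+2+5+14 = 21.
FIFO (arrival order): T1 T2 T3 T4.
T1: waits 0, runs 0→3
T2: waits 3, runs 3→5
T3: waits 5, runs 5→16
T4: waits 16, runs 16→25
Sum = 0+3+5+16 = 24.
EDD (increasing due date): T1 T2 T3 T4.
T1: waits 0, runs 0→3
T2: waits 3, runs 3→5
T3: waits 5, runs 5→16
T4: waits 16, runs 16→25
Sum = 0+3+5+16 = 24.
SPT 21, FIFO 24, EDD 24 → minimum 21.

21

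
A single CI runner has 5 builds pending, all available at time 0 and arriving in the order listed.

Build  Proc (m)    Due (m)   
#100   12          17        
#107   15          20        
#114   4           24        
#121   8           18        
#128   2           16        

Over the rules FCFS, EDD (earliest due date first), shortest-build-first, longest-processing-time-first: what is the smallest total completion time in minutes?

FIFO (arrival order): #100 #107 #114 #121 #128.
#100: 0→12
#107: 12→27
#114: 27→31
#121: 31→39
#128: 39→41
Sum = 12+27+31+39+41 = 150.
EDD (increasing due date): #128 #100 #121 #107 #114.
#128: 0→2
#100: 2→14
#121: 14→22
#107: 22→37
#114: 37→41
Sum = 2+14+22+37+41 = 116.
SPT (increasing processing time): #128 #114 #121 #100 #107.
#128: 0→2
#114: 2→6
#121: 6→14
#100: 14→26
#107: 26→41
Sum = 2+6+14+26+41 = 89.
LPT (decreasing processing time): #107 #100 #121 #114 #128.
#107: 0→15
#100: 15→27
#121: 27→35
#114: 35→39
#128: 39→41
Sum = 15+27+35+39+41 = 157.
FIFO 150, EDD 116, SPT 89, LPT 157 → minimum 89.

89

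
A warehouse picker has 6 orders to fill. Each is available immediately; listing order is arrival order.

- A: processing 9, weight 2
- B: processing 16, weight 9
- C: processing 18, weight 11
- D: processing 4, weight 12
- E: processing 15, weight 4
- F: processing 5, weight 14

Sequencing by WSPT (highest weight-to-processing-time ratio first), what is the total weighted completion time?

WSPT (decreasing weight/processing-time ratio): D F C B E A.
D: finishes 4, weight 12, w·C = 48
F: finishes 9, weight 14, w·C = 126
C: finishes 27, weight 11, w·C = 297
B: finishes 43, weight 9, w·C = 387
E: finishes 58, weight 4, w·C = 232
A: finishes 67, weight 2, w·C = 134
Sum = 48+126+297+387+232+134 = 1224.

1224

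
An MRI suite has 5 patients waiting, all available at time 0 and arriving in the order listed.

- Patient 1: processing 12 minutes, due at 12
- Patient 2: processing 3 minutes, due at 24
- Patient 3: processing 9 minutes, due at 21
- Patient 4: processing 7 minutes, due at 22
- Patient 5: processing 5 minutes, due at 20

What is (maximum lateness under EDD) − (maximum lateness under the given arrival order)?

EDD (increasing due date): Patient 1 Patient 5 Patient 3 Patient 4 Patient 2.
Patient 1: 0→12, due 12, lateness 0
Patient 5: 12→17, due 20, lateness -3
Patient 3: 17→26, due 21, lateness 5
Patient 4: 26→33, due 22, lateness 11
Patient 2: 33→36, due 24, lateness 12
Maximum = 12.
FIFO (arrival order): Patient 1 Patient 2 Patient 3 Patient 4 Patient 5.
Patient 1: 0→12, due 12, lateness 0
Patient 2: 12→15, due 24, lateness -9
Patient 3: 15→24, due 21, lateness 3
Patient 4: 24→31, due 22, lateness 9
Patient 5: 31→36, due 20, lateness 16
Maximum = 16.
Difference = 12 − 16 = -4.

-4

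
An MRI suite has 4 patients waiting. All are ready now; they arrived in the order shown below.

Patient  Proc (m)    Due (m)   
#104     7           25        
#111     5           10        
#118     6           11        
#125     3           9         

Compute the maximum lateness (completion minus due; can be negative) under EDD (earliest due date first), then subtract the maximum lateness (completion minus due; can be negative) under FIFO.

EDD (increasing due date): #125 #111 #118 #104.
#125: 0→3, due 9, lateness -6
#111: 3→8, due 10, lateness -2
#118: 8→14, due 11, lateness 3
#104: 14→21, due 25, lateness -4
Maximum = 3.
FIFO (arrival order): #104 #111 #118 #125.
#104: 0→7, due 25, lateness -18
#111: 7→12, due 10, lateness 2
#118: 12→18, due 11, lateness 7
#125: 18→21, due 9, lateness 12
Maximum = 12.
Difference = 3 − 12 = -9.

-9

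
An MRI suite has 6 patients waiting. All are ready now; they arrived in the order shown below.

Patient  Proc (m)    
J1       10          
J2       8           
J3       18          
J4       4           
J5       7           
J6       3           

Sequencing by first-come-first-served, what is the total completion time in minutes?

FIFO (arrival order): J1 J2 J3 J4 J5 J6.
J1: 0→10
J2: 10→18
J3: 18→36
J4: 36→40
J5: 40→47
J6: 47→50
Sum = 10+18+36+40+47+50 = 201.

201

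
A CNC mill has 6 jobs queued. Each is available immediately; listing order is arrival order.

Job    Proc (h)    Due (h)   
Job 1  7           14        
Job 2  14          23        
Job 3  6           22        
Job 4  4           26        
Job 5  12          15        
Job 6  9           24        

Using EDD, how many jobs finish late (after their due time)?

EDD (increasing due date): Job 1 Job 5 Job 3 Job 2 Job 6 Job 4.
Job 1: 0→7, due 14, tardiness 0
Job 5: 7→19, due 15, tardiness 4
Job 3: 19→25, due 22, tardiness 3
Job 2: 25→39, due 23, tardiness 16
Job 6: 39→48, due 24, tardiness 24
Job 4: 48→52, due 26, tardiness 26
Late jobs: 5.

5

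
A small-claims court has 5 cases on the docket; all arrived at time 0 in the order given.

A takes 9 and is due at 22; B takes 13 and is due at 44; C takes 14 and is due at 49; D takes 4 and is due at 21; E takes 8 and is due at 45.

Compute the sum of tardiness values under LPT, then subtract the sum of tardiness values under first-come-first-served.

LPT (decreasing processing time): C B A E D.
C: 0→14, due 49, tardiness 0
B: 14→27, due 44, tardiness 0
A: 27→36, due 22, tardiness 14
E: 36→44, due 45, tardiness 0
D: 44→48, due 21, tardiness 27
Sum = 0+0+14+0+27 = 41.
FIFO (arrival order): A B C D E.
A: 0→9, due 22, tardiness 0
B: 9→22, due 44, tardiness 0
C: 22→36, due 49, tardiness 0
D: 36→40, due 21, tardiness 19
E: 40→48, due 45, tardiness 3
Sum = 0+0+0+19+3 = 22.
Difference = 41 − 22 = 19.

19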